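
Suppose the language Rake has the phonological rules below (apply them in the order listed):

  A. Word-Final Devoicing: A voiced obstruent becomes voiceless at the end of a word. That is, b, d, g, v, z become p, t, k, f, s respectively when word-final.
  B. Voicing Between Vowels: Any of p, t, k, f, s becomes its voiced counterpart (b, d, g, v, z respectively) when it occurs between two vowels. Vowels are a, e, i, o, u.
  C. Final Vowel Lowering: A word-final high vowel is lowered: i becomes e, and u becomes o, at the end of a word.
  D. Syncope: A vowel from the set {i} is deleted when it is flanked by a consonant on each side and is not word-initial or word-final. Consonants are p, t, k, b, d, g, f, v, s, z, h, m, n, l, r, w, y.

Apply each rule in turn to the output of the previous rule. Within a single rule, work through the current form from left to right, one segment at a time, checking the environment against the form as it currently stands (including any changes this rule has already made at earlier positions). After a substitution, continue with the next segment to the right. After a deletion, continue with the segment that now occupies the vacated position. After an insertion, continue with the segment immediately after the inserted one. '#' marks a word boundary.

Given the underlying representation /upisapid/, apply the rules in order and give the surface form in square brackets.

A Word-Final Devoicing: [upisapid] → [upisapit]
B Voicing Between Vowels: [upisapit] → [ubizabit]
C Final Vowel Lowering: no change — [ubizabit]
D Syncope: [ubizabit] → [ubzabt]

[ubzabt]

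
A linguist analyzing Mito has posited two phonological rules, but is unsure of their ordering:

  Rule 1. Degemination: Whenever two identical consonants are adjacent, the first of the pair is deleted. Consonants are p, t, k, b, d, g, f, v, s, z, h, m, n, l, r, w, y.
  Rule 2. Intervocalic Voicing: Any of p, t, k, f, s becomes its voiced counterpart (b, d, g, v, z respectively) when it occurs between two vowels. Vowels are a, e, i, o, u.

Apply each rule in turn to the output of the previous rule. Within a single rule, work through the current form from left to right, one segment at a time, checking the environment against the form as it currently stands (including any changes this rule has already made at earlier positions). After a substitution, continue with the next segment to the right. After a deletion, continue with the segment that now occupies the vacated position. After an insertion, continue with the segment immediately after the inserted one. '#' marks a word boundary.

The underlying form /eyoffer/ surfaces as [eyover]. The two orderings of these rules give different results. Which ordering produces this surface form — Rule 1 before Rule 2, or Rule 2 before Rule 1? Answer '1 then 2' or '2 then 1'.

Order 1 then 2:
  1 Degemination: [eyoffer] → [eyofer]
  2 Intervocalic Voicing: [eyofer] → [eyover]
  result: [eyover]
Order 2 then 1:
  2 Intervocalic Voicing: no change — [eyoffer]
  1 Degemination: [eyoffer] → [eyofer]
  result: [eyofer]

1 then 2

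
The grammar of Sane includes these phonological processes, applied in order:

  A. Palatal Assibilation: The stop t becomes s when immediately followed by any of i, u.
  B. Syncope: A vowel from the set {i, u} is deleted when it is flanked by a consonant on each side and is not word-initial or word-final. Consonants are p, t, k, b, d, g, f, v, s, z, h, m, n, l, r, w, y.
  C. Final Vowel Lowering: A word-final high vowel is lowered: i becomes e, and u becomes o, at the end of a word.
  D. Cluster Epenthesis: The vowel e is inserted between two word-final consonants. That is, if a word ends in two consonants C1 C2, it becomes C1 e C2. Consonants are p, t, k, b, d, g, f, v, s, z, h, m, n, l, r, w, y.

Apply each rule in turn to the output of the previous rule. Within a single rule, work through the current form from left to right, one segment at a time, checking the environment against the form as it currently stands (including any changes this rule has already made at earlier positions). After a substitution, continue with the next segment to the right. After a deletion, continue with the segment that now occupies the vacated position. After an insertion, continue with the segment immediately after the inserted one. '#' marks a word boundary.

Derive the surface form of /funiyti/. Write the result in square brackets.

[fnyse]

A Palatal Assibilation: [funiyti] → [funiysi]
B Syncope: [funiysi] → [fnysi]
C Final Vowel Lowering: [fnysi] → [fnyse]
D Cluster Epenthesis: no change — [fnyse]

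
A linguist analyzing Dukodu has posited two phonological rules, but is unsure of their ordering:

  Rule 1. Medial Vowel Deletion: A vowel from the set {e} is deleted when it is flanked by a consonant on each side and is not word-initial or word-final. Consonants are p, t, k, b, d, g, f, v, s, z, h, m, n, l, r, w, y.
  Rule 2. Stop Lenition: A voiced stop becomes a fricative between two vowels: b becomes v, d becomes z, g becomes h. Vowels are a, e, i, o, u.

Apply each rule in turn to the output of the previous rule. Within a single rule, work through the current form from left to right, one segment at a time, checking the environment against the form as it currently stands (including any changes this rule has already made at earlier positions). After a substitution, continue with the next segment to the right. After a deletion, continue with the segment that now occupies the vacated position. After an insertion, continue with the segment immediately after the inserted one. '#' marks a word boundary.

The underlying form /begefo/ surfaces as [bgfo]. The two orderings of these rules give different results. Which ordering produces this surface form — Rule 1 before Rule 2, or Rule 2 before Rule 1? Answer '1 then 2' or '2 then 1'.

1 then 2

Order 1 then 2:
  1 Medial Vowel Deletion: [begefo] → [bgfo]
  2 Stop Lenition: no change — [bgfo]
  result: [bgfo]
Order 2 then 1:
  2 Stop Lenition: [begefo] → [behefo]
  1 Medial Vowel Deletion: [behefo] → [bhfo]
  result: [bhfo]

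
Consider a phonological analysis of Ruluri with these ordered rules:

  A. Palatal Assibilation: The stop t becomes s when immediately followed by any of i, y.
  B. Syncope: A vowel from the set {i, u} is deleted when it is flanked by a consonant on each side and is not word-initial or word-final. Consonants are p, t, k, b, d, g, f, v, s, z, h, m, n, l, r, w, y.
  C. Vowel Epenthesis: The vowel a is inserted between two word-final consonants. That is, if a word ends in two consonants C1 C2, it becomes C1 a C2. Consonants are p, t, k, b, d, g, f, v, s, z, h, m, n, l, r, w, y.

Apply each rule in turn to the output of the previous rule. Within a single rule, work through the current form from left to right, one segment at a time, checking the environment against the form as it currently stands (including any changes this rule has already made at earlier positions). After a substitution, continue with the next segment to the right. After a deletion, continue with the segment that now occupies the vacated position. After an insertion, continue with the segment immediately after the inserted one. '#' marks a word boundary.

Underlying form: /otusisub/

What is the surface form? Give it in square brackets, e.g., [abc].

A Palatal Assibilation: no change — [otusisub]
B Syncope: [otusisub] → [otssb]
C Vowel Epenthesis: [otssb] → [otssab]

[otssab]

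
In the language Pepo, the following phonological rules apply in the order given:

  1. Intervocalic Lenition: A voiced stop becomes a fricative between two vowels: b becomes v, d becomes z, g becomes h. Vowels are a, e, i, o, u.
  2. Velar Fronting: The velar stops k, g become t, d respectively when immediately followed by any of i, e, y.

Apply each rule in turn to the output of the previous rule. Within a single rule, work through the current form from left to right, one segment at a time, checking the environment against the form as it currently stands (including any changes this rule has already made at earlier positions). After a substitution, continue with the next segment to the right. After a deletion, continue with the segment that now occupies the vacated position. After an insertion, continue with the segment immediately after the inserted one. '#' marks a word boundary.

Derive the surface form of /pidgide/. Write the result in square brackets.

1 Intervocalic Lenition: [pidgide] → [pidgize]
2 Velar Fronting: [pidgize] → [piddize]

[piddize]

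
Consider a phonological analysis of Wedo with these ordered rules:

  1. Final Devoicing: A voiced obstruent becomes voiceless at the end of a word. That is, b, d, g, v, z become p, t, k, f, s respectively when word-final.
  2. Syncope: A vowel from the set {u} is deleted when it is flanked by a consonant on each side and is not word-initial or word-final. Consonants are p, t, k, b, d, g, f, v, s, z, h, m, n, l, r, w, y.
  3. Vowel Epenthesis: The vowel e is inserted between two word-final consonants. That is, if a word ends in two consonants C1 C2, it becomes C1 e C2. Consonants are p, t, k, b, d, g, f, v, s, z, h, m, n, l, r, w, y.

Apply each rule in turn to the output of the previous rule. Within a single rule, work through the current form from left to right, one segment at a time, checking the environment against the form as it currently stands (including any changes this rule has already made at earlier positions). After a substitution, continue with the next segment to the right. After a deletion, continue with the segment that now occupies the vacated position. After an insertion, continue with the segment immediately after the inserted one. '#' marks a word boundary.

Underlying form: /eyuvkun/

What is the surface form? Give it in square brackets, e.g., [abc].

1 Final Devoicing: no change — [eyuvkun]
2 Syncope: [eyuvkun] → [eyvkn]
3 Vowel Epenthesis: [eyvkn] → [eyvken]

[eyvken]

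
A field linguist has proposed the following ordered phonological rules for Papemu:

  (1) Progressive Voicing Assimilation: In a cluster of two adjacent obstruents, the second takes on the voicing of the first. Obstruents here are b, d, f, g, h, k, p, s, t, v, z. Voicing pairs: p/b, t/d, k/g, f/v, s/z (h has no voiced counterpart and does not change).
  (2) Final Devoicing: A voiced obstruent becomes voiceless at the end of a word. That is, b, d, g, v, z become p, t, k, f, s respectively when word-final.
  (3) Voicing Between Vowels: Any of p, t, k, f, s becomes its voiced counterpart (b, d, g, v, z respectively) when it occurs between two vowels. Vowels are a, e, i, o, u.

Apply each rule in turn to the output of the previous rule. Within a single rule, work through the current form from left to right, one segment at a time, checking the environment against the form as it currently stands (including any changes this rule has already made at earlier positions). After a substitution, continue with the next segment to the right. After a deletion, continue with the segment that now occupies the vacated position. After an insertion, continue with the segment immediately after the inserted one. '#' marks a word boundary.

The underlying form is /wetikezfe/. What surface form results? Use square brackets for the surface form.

(1) Progressive Voicing Assimilation: [wetikezfe] → [wetikezve]
(2) Final Devoicing: no change — [wetikezve]
(3) Voicing Between Vowels: [wetikezve] → [wedigezve]

[wedigezve]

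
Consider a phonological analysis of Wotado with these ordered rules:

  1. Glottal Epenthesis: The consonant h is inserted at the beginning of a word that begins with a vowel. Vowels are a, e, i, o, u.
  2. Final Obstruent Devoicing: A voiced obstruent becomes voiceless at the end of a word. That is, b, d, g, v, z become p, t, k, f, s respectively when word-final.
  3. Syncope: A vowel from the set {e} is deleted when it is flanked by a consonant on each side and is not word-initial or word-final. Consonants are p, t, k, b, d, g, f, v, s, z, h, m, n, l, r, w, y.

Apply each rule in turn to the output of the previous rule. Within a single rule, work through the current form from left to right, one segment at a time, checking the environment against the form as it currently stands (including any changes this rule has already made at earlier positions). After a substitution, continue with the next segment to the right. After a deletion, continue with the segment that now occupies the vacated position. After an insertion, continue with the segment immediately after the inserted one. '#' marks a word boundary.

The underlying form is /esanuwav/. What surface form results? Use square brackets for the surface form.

[hsanuwaf]

1 Glottal Epenthesis: [esanuwav] → [hesanuwav]
2 Final Obstruent Devoicing: [hesanuwav] → [hesanuwaf]
3 Syncope: [hesanuwaf] → [hsanuwaf]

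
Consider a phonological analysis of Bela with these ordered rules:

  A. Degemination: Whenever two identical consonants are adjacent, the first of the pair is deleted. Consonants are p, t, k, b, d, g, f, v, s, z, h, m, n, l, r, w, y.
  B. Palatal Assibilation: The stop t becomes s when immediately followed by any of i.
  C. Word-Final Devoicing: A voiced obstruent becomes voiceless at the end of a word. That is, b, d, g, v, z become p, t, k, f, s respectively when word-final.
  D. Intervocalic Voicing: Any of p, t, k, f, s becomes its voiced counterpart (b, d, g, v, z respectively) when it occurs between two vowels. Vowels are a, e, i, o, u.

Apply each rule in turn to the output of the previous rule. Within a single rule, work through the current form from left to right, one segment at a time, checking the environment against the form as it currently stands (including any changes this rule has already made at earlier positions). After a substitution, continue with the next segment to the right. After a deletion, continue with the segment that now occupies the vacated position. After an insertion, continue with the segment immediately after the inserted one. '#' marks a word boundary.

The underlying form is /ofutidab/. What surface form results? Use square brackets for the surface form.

[ovuzidap]

A Degemination: no change — [ofutidab]
B Palatal Assibilation: [ofutidab] → [ofusidab]
C Word-Final Devoicing: [ofusidab] → [ofusidap]
D Intervocalic Voicing: [ofusidap] → [ovuzidap]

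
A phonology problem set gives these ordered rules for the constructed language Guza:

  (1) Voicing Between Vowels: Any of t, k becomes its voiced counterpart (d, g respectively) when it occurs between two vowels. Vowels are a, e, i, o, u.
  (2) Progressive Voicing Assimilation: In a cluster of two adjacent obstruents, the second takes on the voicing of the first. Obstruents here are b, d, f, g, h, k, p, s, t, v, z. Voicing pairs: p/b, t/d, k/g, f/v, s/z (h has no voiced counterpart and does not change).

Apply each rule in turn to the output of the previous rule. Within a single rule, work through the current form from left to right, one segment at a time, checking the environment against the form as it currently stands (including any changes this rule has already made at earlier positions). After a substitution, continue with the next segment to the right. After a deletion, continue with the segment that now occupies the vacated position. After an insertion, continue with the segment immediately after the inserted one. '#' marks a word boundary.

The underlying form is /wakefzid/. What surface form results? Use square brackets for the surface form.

[wagefsid]

(1) Voicing Between Vowels: [wakefzid] → [wagefzid]
(2) Progressive Voicing Assimilation: [wagefzid] → [wagefsid]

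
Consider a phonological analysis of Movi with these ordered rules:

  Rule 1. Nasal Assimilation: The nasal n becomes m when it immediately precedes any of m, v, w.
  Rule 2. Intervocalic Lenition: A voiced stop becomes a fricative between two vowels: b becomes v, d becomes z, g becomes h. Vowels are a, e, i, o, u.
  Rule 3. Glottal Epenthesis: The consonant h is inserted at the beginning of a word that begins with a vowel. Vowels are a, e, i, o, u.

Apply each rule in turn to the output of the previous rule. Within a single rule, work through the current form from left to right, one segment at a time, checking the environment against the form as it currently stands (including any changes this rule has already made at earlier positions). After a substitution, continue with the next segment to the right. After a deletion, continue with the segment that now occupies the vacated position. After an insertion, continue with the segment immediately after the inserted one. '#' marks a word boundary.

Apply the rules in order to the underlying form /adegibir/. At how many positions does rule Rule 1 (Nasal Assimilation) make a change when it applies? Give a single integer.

0

Rule 1 Nasal Assimilation: no change — [adegibir]
Rule 2 Intervocalic Lenition: [adegibir] → [azehivir]
Rule 3 Glottal Epenthesis: [azehivir] → [hazehivir]
Rule Rule 1 changed 0 position(s).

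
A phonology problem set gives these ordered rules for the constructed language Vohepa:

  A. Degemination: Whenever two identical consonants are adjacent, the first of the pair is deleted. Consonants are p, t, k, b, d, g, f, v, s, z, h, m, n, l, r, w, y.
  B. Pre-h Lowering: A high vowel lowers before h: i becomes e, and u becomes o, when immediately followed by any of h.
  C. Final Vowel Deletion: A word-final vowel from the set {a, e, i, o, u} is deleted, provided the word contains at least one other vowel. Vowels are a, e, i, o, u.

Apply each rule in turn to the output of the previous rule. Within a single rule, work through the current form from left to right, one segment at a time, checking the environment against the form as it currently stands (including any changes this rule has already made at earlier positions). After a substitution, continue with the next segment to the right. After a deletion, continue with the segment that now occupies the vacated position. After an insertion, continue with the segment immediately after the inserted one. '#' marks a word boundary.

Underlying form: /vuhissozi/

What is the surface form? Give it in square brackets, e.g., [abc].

[vohisoz]

A Degemination: [vuhissozi] → [vuhisozi]
B Pre-h Lowering: [vuhisozi] → [vohisozi]
C Final Vowel Deletion: [vohisozi] → [vohisoz]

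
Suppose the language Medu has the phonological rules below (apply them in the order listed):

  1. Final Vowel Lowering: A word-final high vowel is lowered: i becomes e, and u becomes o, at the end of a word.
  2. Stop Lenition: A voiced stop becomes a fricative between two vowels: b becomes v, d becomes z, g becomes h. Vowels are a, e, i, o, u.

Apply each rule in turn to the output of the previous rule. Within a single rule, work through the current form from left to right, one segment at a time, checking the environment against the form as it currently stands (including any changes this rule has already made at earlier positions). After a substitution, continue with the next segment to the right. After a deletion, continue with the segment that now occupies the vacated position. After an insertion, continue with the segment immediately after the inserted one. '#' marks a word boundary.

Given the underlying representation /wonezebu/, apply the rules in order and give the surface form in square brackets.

1 Final Vowel Lowering: [wonezebu] → [wonezebo]
2 Stop Lenition: [wonezebo] → [wonezevo]

[wonezevo]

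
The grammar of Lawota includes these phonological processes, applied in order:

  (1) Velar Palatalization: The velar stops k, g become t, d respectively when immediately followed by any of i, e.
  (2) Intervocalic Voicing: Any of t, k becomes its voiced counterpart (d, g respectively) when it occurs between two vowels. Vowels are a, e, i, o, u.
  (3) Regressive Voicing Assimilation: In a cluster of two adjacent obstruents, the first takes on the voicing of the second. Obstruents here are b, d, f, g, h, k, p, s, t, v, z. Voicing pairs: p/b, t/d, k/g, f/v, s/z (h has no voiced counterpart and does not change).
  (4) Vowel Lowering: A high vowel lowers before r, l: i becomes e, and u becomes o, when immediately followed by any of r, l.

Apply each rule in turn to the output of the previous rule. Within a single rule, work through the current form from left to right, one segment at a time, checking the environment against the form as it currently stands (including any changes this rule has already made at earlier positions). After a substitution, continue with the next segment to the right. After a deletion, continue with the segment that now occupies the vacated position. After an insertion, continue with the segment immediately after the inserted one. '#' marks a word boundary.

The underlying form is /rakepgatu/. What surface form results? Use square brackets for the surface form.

[radebgadu]

(1) Velar Palatalization: [rakepgatu] → [ratepgatu]
(2) Intervocalic Voicing: [ratepgatu] → [radepgadu]
(3) Regressive Voicing Assimilation: [radepgadu] → [radebgadu]
(4) Vowel Lowering: no change — [radebgadu]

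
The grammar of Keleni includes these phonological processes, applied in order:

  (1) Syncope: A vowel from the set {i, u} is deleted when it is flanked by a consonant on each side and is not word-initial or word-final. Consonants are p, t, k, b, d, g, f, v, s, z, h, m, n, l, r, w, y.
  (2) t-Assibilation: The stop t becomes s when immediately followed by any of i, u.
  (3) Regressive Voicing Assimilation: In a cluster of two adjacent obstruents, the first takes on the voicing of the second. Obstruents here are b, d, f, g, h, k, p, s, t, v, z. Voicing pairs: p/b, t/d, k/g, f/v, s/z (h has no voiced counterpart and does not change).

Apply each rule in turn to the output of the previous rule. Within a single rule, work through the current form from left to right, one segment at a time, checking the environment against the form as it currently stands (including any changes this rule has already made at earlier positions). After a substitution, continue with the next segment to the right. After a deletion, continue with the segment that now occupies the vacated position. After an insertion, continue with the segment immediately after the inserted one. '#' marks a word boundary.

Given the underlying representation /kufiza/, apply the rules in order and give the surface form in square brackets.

(1) Syncope: [kufiza] → [kfza]
(2) t-Assibilation: no change — [kfza]
(3) Regressive Voicing Assimilation: [kfza] → [kvza]

[kvza]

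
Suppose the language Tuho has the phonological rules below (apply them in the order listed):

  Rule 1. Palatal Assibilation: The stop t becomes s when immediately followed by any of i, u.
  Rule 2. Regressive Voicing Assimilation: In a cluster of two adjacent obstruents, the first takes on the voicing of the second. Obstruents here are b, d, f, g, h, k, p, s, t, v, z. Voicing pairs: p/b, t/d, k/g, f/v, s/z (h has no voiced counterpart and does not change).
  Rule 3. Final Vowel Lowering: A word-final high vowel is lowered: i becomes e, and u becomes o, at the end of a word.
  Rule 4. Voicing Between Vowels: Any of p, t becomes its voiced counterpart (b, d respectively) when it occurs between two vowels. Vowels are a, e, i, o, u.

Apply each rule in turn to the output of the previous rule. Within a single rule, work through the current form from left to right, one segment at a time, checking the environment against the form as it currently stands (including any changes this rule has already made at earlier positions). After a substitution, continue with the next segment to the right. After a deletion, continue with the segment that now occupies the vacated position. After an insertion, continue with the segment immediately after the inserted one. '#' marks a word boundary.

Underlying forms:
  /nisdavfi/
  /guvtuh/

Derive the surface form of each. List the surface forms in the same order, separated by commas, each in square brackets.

[nizdaffe], [gufsuh]

/nisdavfi/:
  Rule 1 Palatal Assibilation: no change — [nisdavfi]
  Rule 2 Regressive Voicing Assimilation: [nisdavfi] → [nizdaffi]
  Rule 3 Final Vowel Lowering: [nizdaffi] → [nizdaffe]
  Rule 4 Voicing Between Vowels: no change — [nizdaffe]
/guvtuh/:
  Rule 1 Palatal Assibilation: [guvtuh] → [guvsuh]
  Rule 2 Regressive Voicing Assimilation: [guvsuh] → [gufsuh]
  Rule 3 Final Vowel Lowering: no change — [gufsuh]
  Rule 4 Voicing Between Vowels: no change — [gufsuh]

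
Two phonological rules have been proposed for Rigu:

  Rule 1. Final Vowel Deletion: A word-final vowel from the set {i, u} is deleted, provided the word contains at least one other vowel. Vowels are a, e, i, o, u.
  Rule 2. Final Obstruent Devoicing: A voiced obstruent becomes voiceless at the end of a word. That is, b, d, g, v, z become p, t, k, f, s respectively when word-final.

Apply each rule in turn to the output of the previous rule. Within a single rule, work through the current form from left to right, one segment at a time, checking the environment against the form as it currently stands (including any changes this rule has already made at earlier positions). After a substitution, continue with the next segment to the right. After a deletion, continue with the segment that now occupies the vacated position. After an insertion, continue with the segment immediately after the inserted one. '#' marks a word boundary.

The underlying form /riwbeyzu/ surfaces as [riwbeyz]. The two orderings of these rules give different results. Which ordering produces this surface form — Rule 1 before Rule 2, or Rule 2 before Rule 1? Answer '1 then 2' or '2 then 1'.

Order 1 then 2:
  1 Final Vowel Deletion: [riwbeyzu] → [riwbeyz]
  2 Final Obstruent Devoicing: [riwbeyz] → [riwbeys]
  result: [riwbeys]
Order 2 then 1:
  2 Final Obstruent Devoicing: no change — [riwbeyzu]
  1 Final Vowel Deletion: [riwbeyzu] → [riwbeyz]
  result: [riwbeyz]

2 then 1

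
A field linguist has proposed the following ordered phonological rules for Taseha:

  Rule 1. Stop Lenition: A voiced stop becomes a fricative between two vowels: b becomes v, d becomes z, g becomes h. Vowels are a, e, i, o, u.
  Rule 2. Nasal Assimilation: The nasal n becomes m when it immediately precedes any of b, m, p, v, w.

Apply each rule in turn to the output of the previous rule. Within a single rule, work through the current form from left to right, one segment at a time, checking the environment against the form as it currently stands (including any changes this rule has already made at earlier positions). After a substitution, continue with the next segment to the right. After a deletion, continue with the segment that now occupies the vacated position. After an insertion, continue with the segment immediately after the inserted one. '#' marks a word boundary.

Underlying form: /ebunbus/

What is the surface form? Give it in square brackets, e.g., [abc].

Rule 1 Stop Lenition: [ebunbus] → [evunbus]
Rule 2 Nasal Assimilation: [evunbus] → [evumbus]

[evumbus]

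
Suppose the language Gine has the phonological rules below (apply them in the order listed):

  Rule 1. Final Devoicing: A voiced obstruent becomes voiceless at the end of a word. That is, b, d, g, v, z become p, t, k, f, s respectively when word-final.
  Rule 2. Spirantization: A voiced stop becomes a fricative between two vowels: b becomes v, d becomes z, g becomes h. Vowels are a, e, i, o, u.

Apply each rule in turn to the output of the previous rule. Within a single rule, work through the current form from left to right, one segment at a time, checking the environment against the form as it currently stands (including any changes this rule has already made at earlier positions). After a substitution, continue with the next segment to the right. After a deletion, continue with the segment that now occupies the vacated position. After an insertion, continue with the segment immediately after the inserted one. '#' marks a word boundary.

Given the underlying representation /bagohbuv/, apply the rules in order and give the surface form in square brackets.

Rule 1 Final Devoicing: [bagohbuv] → [bagohbuf]
Rule 2 Spirantization: [bagohbuf] → [bahohbuf]

[bahohbuf]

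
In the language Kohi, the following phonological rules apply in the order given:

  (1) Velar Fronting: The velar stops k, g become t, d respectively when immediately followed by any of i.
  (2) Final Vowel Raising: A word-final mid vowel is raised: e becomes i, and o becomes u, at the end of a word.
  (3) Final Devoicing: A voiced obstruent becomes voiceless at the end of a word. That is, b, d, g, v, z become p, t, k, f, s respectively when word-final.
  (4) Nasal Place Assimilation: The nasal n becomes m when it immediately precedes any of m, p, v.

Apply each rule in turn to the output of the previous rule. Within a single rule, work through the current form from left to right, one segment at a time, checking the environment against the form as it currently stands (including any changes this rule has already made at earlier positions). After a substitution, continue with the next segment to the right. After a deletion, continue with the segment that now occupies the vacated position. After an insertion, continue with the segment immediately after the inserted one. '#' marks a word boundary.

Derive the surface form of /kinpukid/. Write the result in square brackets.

[timputit]

(1) Velar Fronting: [kinpukid] → [tinputid]
(2) Final Vowel Raising: no change — [tinputid]
(3) Final Devoicing: [tinputid] → [tinputit]
(4) Nasal Place Assimilation: [tinputit] → [timputit]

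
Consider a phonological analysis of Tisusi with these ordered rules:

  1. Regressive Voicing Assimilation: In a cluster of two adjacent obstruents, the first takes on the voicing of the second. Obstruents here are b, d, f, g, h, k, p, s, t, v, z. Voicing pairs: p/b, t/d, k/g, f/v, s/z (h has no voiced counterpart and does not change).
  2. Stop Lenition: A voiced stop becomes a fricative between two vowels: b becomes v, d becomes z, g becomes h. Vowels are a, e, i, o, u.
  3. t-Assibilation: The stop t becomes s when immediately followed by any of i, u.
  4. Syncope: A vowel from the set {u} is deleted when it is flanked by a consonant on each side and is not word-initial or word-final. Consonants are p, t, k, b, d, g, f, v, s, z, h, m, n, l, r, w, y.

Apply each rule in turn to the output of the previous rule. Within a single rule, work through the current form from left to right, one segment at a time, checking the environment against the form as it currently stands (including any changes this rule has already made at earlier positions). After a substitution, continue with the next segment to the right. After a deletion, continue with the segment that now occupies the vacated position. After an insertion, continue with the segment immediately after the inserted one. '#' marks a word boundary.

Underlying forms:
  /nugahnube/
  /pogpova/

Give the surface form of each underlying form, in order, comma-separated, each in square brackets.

/nugahnube/:
  1 Regressive Voicing Assimilation: no change — [nugahnube]
  2 Stop Lenition: [nugahnube] → [nuhahnuve]
  3 t-Assibilation: no change — [nuhahnuve]
  4 Syncope: [nuhahnuve] → [nhahnve]
/pogpova/:
  1 Regressive Voicing Assimilation: [pogpova] → [pokpova]
  2 Stop Lenition: no change — [pokpova]
  3 t-Assibilation: no change — [pokpova]
  4 Syncope: no change — [pokpova]

[nhahnve], [pokpova]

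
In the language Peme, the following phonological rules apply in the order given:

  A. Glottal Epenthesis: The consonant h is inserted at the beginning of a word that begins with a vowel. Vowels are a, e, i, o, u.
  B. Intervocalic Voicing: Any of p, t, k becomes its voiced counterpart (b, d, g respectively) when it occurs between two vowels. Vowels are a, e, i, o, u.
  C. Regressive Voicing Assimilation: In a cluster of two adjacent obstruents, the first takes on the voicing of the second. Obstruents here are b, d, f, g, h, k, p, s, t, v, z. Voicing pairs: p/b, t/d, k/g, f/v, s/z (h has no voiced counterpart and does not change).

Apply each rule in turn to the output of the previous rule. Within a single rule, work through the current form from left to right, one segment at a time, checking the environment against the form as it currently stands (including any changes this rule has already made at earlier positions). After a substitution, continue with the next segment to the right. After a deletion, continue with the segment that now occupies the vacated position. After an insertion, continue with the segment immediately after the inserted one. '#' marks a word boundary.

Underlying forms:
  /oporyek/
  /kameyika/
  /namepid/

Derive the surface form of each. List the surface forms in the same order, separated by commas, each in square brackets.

/oporyek/:
  A Glottal Epenthesis: [oporyek] → [hoporyek]
  B Intervocalic Voicing: [hoporyek] → [hoboryek]
  C Regressive Voicing Assimilation: no change — [hoboryek]
/kameyika/:
  A Glottal Epenthesis: no change — [kameyika]
  B Intervocalic Voicing: [kameyika] → [kameyiga]
  C Regressive Voicing Assimilation: no change — [kameyiga]
/namepid/:
  A Glottal Epenthesis: no change — [namepid]
  B Intervocalic Voicing: [namepid] → [namebid]
  C Regressive Voicing Assimilation: no change — [namebid]

[hoboryek], [kameyiga], [namebid]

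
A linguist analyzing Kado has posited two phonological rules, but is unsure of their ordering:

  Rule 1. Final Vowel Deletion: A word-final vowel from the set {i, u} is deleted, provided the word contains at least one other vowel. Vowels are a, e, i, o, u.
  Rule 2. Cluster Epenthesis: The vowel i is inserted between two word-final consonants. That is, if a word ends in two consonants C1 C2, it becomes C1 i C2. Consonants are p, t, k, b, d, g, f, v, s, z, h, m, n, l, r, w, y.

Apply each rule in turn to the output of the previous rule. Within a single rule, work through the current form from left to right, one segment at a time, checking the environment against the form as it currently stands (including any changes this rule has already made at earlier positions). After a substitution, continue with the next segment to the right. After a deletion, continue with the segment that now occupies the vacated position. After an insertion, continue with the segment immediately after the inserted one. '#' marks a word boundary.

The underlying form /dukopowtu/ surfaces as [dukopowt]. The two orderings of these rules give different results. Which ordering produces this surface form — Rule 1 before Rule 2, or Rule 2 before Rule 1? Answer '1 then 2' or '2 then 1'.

Order 1 then 2:
  1 Final Vowel Deletion: [dukopowtu] → [dukopowt]
  2 Cluster Epenthesis: [dukopowt] → [dukopowit]
  result: [dukopowit]
Order 2 then 1:
  2 Cluster Epenthesis: no change — [dukopowtu]
  1 Final Vowel Deletion: [dukopowtu] → [dukopowt]
  result: [dukopowt]

2 then 1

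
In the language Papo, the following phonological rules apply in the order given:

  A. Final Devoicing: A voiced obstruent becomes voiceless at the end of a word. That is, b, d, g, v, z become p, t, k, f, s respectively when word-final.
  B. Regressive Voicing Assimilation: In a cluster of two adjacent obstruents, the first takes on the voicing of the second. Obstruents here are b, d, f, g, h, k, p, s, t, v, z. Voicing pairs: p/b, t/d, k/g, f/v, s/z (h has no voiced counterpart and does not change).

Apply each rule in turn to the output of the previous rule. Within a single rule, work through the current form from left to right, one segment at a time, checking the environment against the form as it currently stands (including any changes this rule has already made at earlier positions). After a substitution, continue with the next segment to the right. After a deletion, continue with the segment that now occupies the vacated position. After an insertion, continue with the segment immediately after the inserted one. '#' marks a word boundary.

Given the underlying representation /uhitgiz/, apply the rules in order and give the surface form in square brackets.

A Final Devoicing: [uhitgiz] → [uhitgis]
B Regressive Voicing Assimilation: [uhitgis] → [uhidgis]

[uhidgis]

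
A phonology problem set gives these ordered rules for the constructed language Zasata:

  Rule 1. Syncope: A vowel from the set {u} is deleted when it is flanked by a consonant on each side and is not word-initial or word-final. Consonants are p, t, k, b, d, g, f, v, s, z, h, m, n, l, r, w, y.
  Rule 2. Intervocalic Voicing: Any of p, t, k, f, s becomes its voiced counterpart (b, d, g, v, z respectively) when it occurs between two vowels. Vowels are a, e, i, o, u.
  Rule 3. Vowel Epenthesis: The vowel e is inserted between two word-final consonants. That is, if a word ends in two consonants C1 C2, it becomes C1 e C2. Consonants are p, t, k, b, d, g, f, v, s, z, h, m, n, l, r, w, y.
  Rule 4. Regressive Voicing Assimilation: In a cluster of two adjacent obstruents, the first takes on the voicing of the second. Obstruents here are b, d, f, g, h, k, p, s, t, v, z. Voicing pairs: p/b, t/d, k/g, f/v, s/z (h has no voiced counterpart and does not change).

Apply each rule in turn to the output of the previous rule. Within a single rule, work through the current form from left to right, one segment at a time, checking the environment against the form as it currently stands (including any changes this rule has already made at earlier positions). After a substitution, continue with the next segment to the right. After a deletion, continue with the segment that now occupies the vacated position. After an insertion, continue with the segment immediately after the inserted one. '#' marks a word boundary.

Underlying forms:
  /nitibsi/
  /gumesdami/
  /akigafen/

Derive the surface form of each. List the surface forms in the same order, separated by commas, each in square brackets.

/nitibsi/:
  Rule 1 Syncope: no change — [nitibsi]
  Rule 2 Intervocalic Voicing: [nitibsi] → [nidibsi]
  Rule 3 Vowel Epenthesis: no change — [nidibsi]
  Rule 4 Regressive Voicing Assimilation: [nidibsi] → [nidipsi]
/gumesdami/:
  Rule 1 Syncope: [gumesdami] → [gmesdami]
  Rule 2 Intervocalic Voicing: no change — [gmesdami]
  Rule 3 Vowel Epenthesis: no change — [gmesdami]
  Rule 4 Regressive Voicing Assimilation: [gmesdami] → [gmezdami]
/akigafen/:
  Rule 1 Syncope: no change — [akigafen]
  Rule 2 Intervocalic Voicing: [akigafen] → [agigaven]
  Rule 3 Vowel Epenthesis: no change — [agigaven]
  Rule 4 Regressive Voicing Assimilation: no change — [agigaven]

[nidipsi], [gmezdami], [agigaven]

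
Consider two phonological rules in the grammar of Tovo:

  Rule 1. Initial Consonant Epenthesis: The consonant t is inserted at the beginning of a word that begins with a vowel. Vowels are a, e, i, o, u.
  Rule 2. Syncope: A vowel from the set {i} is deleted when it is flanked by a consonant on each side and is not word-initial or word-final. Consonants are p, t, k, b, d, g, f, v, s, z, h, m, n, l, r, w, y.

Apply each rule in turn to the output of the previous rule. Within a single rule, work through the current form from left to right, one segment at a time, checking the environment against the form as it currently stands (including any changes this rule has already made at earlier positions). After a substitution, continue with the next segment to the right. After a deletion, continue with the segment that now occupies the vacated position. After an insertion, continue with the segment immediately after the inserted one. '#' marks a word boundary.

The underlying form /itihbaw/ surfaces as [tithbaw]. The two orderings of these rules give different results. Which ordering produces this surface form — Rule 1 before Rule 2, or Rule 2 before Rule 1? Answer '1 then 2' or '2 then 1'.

2 then 1

Order 1 then 2:
  1 Initial Consonant Epenthesis: [itihbaw] → [titihbaw]
  2 Syncope: [titihbaw] → [tthbaw]
  result: [tthbaw]
Order 2 then 1:
  2 Syncope: [itihbaw] → [ithbaw]
  1 Initial Consonant Epenthesis: [ithbaw] → [tithbaw]
  result: [tithbaw]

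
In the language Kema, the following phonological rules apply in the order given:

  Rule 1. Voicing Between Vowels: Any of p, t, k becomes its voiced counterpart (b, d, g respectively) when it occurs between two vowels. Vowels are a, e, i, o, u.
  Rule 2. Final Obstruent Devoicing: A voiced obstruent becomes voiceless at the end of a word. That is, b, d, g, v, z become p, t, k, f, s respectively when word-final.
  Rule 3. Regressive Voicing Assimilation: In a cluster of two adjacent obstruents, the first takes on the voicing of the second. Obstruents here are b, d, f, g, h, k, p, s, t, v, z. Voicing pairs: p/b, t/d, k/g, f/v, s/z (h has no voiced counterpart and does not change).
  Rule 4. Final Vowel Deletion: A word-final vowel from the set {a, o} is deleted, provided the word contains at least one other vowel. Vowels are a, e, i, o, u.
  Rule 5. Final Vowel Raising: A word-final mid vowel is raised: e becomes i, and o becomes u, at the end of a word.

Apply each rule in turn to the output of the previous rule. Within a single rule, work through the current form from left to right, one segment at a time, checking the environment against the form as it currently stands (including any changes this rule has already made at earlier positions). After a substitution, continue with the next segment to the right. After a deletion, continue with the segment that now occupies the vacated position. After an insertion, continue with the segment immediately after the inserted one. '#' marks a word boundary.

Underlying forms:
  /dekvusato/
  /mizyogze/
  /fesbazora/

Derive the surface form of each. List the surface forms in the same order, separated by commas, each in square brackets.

[degvusad], [mizyogzi], [fezbazor]

/dekvusato/:
  Rule 1 Voicing Between Vowels: [dekvusato] → [dekvusado]
  Rule 2 Final Obstruent Devoicing: no change — [dekvusado]
  Rule 3 Regressive Voicing Assimilation: [dekvusado] → [degvusado]
  Rule 4 Final Vowel Deletion: [degvusado] → [degvusad]
  Rule 5 Final Vowel Raising: no change — [degvusad]
/mizyogze/:
  Rule 1 Voicing Between Vowels: no change — [mizyogze]
  Rule 2 Final Obstruent Devoicing: no change — [mizyogze]
  Rule 3 Regressive Voicing Assimilation: no change — [mizyogze]
  Rule 4 Final Vowel Deletion: no change — [mizyogze]
  Rule 5 Final Vowel Raising: [mizyogze] → [mizyogzi]
/fesbazora/:
  Rule 1 Voicing Between Vowels: no change — [fesbazora]
  Rule 2 Final Obstruent Devoicing: no change — [fesbazora]
  Rule 3 Regressive Voicing Assimilation: [fesbazora] → [fezbazora]
  Rule 4 Final Vowel Deletion: [fezbazora] → [fezbazor]
  Rule 5 Final Vowel Raising: no change — [fezbazor]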